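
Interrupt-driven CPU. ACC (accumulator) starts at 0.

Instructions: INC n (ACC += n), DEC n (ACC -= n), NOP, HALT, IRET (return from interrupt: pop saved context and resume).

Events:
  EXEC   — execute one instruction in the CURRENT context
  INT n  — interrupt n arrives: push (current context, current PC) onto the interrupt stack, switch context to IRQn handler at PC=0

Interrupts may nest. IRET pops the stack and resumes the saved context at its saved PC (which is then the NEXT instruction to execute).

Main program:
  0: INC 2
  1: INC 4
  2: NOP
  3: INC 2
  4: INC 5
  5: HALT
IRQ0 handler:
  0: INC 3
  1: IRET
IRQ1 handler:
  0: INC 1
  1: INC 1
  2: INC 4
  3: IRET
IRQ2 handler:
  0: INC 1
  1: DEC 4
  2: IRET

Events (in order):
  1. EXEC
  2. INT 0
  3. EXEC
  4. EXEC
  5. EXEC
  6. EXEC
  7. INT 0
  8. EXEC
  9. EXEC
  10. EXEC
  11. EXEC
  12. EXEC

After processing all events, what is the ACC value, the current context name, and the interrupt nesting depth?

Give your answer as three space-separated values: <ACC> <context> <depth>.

Answer: 19 MAIN 0

Derivation:
Event 1 (EXEC): [MAIN] PC=0: INC 2 -> ACC=2
Event 2 (INT 0): INT 0 arrives: push (MAIN, PC=1), enter IRQ0 at PC=0 (depth now 1)
Event 3 (EXEC): [IRQ0] PC=0: INC 3 -> ACC=5
Event 4 (EXEC): [IRQ0] PC=1: IRET -> resume MAIN at PC=1 (depth now 0)
Event 5 (EXEC): [MAIN] PC=1: INC 4 -> ACC=9
Event 6 (EXEC): [MAIN] PC=2: NOP
Event 7 (INT 0): INT 0 arrives: push (MAIN, PC=3), enter IRQ0 at PC=0 (depth now 1)
Event 8 (EXEC): [IRQ0] PC=0: INC 3 -> ACC=12
Event 9 (EXEC): [IRQ0] PC=1: IRET -> resume MAIN at PC=3 (depth now 0)
Event 10 (EXEC): [MAIN] PC=3: INC 2 -> ACC=14
Event 11 (EXEC): [MAIN] PC=4: INC 5 -> ACC=19
Event 12 (EXEC): [MAIN] PC=5: HALT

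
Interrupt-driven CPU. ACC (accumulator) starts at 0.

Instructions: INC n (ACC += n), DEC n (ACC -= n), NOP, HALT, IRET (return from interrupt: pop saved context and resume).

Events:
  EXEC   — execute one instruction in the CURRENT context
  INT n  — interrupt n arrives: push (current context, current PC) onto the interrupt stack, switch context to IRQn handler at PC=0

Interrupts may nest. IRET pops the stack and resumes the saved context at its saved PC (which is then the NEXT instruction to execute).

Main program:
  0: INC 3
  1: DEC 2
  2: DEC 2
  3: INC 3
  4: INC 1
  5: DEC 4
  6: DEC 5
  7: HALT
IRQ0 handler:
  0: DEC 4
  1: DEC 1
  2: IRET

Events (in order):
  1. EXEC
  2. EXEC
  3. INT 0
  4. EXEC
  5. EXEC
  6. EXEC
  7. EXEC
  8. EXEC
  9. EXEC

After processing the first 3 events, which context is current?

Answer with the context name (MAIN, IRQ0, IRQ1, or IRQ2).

Answer: IRQ0

Derivation:
Event 1 (EXEC): [MAIN] PC=0: INC 3 -> ACC=3
Event 2 (EXEC): [MAIN] PC=1: DEC 2 -> ACC=1
Event 3 (INT 0): INT 0 arrives: push (MAIN, PC=2), enter IRQ0 at PC=0 (depth now 1)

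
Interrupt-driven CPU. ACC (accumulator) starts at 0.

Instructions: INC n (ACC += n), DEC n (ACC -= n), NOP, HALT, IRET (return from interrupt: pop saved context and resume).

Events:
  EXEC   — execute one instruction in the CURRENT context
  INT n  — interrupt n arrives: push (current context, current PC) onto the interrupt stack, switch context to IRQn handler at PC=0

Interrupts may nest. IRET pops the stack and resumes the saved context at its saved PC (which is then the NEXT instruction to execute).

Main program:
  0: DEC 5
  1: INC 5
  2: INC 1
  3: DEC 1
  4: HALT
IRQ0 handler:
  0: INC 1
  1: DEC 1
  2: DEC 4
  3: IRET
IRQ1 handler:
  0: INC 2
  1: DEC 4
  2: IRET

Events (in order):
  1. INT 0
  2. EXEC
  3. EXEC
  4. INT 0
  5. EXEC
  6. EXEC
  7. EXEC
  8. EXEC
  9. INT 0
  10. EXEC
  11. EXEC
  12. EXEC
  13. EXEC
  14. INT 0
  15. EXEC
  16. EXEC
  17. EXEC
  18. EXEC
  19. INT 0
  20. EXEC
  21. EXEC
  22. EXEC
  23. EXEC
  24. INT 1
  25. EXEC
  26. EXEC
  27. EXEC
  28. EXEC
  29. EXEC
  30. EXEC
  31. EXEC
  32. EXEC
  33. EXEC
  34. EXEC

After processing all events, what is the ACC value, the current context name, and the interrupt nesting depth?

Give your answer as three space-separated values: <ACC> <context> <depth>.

Event 1 (INT 0): INT 0 arrives: push (MAIN, PC=0), enter IRQ0 at PC=0 (depth now 1)
Event 2 (EXEC): [IRQ0] PC=0: INC 1 -> ACC=1
Event 3 (EXEC): [IRQ0] PC=1: DEC 1 -> ACC=0
Event 4 (INT 0): INT 0 arrives: push (IRQ0, PC=2), enter IRQ0 at PC=0 (depth now 2)
Event 5 (EXEC): [IRQ0] PC=0: INC 1 -> ACC=1
Event 6 (EXEC): [IRQ0] PC=1: DEC 1 -> ACC=0
Event 7 (EXEC): [IRQ0] PC=2: DEC 4 -> ACC=-4
Event 8 (EXEC): [IRQ0] PC=3: IRET -> resume IRQ0 at PC=2 (depth now 1)
Event 9 (INT 0): INT 0 arrives: push (IRQ0, PC=2), enter IRQ0 at PC=0 (depth now 2)
Event 10 (EXEC): [IRQ0] PC=0: INC 1 -> ACC=-3
Event 11 (EXEC): [IRQ0] PC=1: DEC 1 -> ACC=-4
Event 12 (EXEC): [IRQ0] PC=2: DEC 4 -> ACC=-8
Event 13 (EXEC): [IRQ0] PC=3: IRET -> resume IRQ0 at PC=2 (depth now 1)
Event 14 (INT 0): INT 0 arrives: push (IRQ0, PC=2), enter IRQ0 at PC=0 (depth now 2)
Event 15 (EXEC): [IRQ0] PC=0: INC 1 -> ACC=-7
Event 16 (EXEC): [IRQ0] PC=1: DEC 1 -> ACC=-8
Event 17 (EXEC): [IRQ0] PC=2: DEC 4 -> ACC=-12
Event 18 (EXEC): [IRQ0] PC=3: IRET -> resume IRQ0 at PC=2 (depth now 1)
Event 19 (INT 0): INT 0 arrives: push (IRQ0, PC=2), enter IRQ0 at PC=0 (depth now 2)
Event 20 (EXEC): [IRQ0] PC=0: INC 1 -> ACC=-11
Event 21 (EXEC): [IRQ0] PC=1: DEC 1 -> ACC=-12
Event 22 (EXEC): [IRQ0] PC=2: DEC 4 -> ACC=-16
Event 23 (EXEC): [IRQ0] PC=3: IRET -> resume IRQ0 at PC=2 (depth now 1)
Event 24 (INT 1): INT 1 arrives: push (IRQ0, PC=2), enter IRQ1 at PC=0 (depth now 2)
Event 25 (EXEC): [IRQ1] PC=0: INC 2 -> ACC=-14
Event 26 (EXEC): [IRQ1] PC=1: DEC 4 -> ACC=-18
Event 27 (EXEC): [IRQ1] PC=2: IRET -> resume IRQ0 at PC=2 (depth now 1)
Event 28 (EXEC): [IRQ0] PC=2: DEC 4 -> ACC=-22
Event 29 (EXEC): [IRQ0] PC=3: IRET -> resume MAIN at PC=0 (depth now 0)
Event 30 (EXEC): [MAIN] PC=0: DEC 5 -> ACC=-27
Event 31 (EXEC): [MAIN] PC=1: INC 5 -> ACC=-22
Event 32 (EXEC): [MAIN] PC=2: INC 1 -> ACC=-21
Event 33 (EXEC): [MAIN] PC=3: DEC 1 -> ACC=-22
Event 34 (EXEC): [MAIN] PC=4: HALT

Answer: -22 MAIN 0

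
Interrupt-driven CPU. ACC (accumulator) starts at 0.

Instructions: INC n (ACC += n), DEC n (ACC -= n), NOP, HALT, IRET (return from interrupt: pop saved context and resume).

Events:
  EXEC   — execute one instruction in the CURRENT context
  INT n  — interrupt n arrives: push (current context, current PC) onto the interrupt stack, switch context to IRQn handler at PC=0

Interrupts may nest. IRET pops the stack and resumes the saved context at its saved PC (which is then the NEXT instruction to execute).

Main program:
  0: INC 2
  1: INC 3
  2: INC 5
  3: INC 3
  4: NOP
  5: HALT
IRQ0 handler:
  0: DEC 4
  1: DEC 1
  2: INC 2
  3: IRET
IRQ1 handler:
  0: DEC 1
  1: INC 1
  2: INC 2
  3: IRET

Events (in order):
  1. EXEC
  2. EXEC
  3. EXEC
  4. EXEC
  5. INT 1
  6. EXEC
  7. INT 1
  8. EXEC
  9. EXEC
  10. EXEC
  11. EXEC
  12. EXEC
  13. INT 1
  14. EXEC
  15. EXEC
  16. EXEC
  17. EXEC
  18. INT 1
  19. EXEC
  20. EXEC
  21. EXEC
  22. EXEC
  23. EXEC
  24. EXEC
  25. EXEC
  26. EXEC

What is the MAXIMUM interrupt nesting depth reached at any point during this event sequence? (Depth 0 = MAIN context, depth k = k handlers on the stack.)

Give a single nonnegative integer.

Answer: 2

Derivation:
Event 1 (EXEC): [MAIN] PC=0: INC 2 -> ACC=2 [depth=0]
Event 2 (EXEC): [MAIN] PC=1: INC 3 -> ACC=5 [depth=0]
Event 3 (EXEC): [MAIN] PC=2: INC 5 -> ACC=10 [depth=0]
Event 4 (EXEC): [MAIN] PC=3: INC 3 -> ACC=13 [depth=0]
Event 5 (INT 1): INT 1 arrives: push (MAIN, PC=4), enter IRQ1 at PC=0 (depth now 1) [depth=1]
Event 6 (EXEC): [IRQ1] PC=0: DEC 1 -> ACC=12 [depth=1]
Event 7 (INT 1): INT 1 arrives: push (IRQ1, PC=1), enter IRQ1 at PC=0 (depth now 2) [depth=2]
Event 8 (EXEC): [IRQ1] PC=0: DEC 1 -> ACC=11 [depth=2]
Event 9 (EXEC): [IRQ1] PC=1: INC 1 -> ACC=12 [depth=2]
Event 10 (EXEC): [IRQ1] PC=2: INC 2 -> ACC=14 [depth=2]
Event 11 (EXEC): [IRQ1] PC=3: IRET -> resume IRQ1 at PC=1 (depth now 1) [depth=1]
Event 12 (EXEC): [IRQ1] PC=1: INC 1 -> ACC=15 [depth=1]
Event 13 (INT 1): INT 1 arrives: push (IRQ1, PC=2), enter IRQ1 at PC=0 (depth now 2) [depth=2]
Event 14 (EXEC): [IRQ1] PC=0: DEC 1 -> ACC=14 [depth=2]
Event 15 (EXEC): [IRQ1] PC=1: INC 1 -> ACC=15 [depth=2]
Event 16 (EXEC): [IRQ1] PC=2: INC 2 -> ACC=17 [depth=2]
Event 17 (EXEC): [IRQ1] PC=3: IRET -> resume IRQ1 at PC=2 (depth now 1) [depth=1]
Event 18 (INT 1): INT 1 arrives: push (IRQ1, PC=2), enter IRQ1 at PC=0 (depth now 2) [depth=2]
Event 19 (EXEC): [IRQ1] PC=0: DEC 1 -> ACC=16 [depth=2]
Event 20 (EXEC): [IRQ1] PC=1: INC 1 -> ACC=17 [depth=2]
Event 21 (EXEC): [IRQ1] PC=2: INC 2 -> ACC=19 [depth=2]
Event 22 (EXEC): [IRQ1] PC=3: IRET -> resume IRQ1 at PC=2 (depth now 1) [depth=1]
Event 23 (EXEC): [IRQ1] PC=2: INC 2 -> ACC=21 [depth=1]
Event 24 (EXEC): [IRQ1] PC=3: IRET -> resume MAIN at PC=4 (depth now 0) [depth=0]
Event 25 (EXEC): [MAIN] PC=4: NOP [depth=0]
Event 26 (EXEC): [MAIN] PC=5: HALT [depth=0]
Max depth observed: 2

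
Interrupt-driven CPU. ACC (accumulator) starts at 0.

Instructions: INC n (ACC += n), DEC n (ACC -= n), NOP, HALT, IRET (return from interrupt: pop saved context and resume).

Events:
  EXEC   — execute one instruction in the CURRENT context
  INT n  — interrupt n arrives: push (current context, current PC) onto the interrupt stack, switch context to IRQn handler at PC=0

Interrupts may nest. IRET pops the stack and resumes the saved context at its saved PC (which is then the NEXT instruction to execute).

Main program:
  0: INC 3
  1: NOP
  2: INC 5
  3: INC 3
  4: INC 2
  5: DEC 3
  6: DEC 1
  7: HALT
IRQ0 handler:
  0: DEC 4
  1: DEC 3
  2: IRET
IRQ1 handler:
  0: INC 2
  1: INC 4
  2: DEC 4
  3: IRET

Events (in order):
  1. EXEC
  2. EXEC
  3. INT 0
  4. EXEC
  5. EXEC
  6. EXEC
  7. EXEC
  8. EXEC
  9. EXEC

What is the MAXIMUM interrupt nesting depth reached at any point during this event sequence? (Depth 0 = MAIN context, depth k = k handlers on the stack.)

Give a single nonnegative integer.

Event 1 (EXEC): [MAIN] PC=0: INC 3 -> ACC=3 [depth=0]
Event 2 (EXEC): [MAIN] PC=1: NOP [depth=0]
Event 3 (INT 0): INT 0 arrives: push (MAIN, PC=2), enter IRQ0 at PC=0 (depth now 1) [depth=1]
Event 4 (EXEC): [IRQ0] PC=0: DEC 4 -> ACC=-1 [depth=1]
Event 5 (EXEC): [IRQ0] PC=1: DEC 3 -> ACC=-4 [depth=1]
Event 6 (EXEC): [IRQ0] PC=2: IRET -> resume MAIN at PC=2 (depth now 0) [depth=0]
Event 7 (EXEC): [MAIN] PC=2: INC 5 -> ACC=1 [depth=0]
Event 8 (EXEC): [MAIN] PC=3: INC 3 -> ACC=4 [depth=0]
Event 9 (EXEC): [MAIN] PC=4: INC 2 -> ACC=6 [depth=0]
Max depth observed: 1

Answer: 1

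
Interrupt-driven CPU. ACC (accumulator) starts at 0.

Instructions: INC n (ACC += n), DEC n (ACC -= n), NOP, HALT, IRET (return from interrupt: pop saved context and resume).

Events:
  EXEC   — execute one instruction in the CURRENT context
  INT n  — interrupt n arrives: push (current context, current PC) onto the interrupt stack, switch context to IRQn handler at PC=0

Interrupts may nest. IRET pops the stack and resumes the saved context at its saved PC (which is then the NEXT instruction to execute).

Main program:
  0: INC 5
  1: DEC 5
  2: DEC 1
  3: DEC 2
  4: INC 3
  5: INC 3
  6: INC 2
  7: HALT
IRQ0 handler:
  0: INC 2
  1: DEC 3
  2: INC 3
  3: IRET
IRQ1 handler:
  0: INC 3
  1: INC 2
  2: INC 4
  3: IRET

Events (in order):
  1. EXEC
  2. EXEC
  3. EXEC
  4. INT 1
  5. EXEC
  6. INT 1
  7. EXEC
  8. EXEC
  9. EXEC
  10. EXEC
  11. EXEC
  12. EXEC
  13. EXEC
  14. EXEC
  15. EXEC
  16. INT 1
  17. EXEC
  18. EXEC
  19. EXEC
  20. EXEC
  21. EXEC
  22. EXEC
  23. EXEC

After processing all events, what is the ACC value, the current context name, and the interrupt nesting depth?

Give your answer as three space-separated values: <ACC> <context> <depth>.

Answer: 32 MAIN 0

Derivation:
Event 1 (EXEC): [MAIN] PC=0: INC 5 -> ACC=5
Event 2 (EXEC): [MAIN] PC=1: DEC 5 -> ACC=0
Event 3 (EXEC): [MAIN] PC=2: DEC 1 -> ACC=-1
Event 4 (INT 1): INT 1 arrives: push (MAIN, PC=3), enter IRQ1 at PC=0 (depth now 1)
Event 5 (EXEC): [IRQ1] PC=0: INC 3 -> ACC=2
Event 6 (INT 1): INT 1 arrives: push (IRQ1, PC=1), enter IRQ1 at PC=0 (depth now 2)
Event 7 (EXEC): [IRQ1] PC=0: INC 3 -> ACC=5
Event 8 (EXEC): [IRQ1] PC=1: INC 2 -> ACC=7
Event 9 (EXEC): [IRQ1] PC=2: INC 4 -> ACC=11
Event 10 (EXEC): [IRQ1] PC=3: IRET -> resume IRQ1 at PC=1 (depth now 1)
Event 11 (EXEC): [IRQ1] PC=1: INC 2 -> ACC=13
Event 12 (EXEC): [IRQ1] PC=2: INC 4 -> ACC=17
Event 13 (EXEC): [IRQ1] PC=3: IRET -> resume MAIN at PC=3 (depth now 0)
Event 14 (EXEC): [MAIN] PC=3: DEC 2 -> ACC=15
Event 15 (EXEC): [MAIN] PC=4: INC 3 -> ACC=18
Event 16 (INT 1): INT 1 arrives: push (MAIN, PC=5), enter IRQ1 at PC=0 (depth now 1)
Event 17 (EXEC): [IRQ1] PC=0: INC 3 -> ACC=21
Event 18 (EXEC): [IRQ1] PC=1: INC 2 -> ACC=23
Event 19 (EXEC): [IRQ1] PC=2: INC 4 -> ACC=27
Event 20 (EXEC): [IRQ1] PC=3: IRET -> resume MAIN at PC=5 (depth now 0)
Event 21 (EXEC): [MAIN] PC=5: INC 3 -> ACC=30
Event 22 (EXEC): [MAIN] PC=6: INC 2 -> ACC=32
Event 23 (EXEC): [MAIN] PC=7: HALT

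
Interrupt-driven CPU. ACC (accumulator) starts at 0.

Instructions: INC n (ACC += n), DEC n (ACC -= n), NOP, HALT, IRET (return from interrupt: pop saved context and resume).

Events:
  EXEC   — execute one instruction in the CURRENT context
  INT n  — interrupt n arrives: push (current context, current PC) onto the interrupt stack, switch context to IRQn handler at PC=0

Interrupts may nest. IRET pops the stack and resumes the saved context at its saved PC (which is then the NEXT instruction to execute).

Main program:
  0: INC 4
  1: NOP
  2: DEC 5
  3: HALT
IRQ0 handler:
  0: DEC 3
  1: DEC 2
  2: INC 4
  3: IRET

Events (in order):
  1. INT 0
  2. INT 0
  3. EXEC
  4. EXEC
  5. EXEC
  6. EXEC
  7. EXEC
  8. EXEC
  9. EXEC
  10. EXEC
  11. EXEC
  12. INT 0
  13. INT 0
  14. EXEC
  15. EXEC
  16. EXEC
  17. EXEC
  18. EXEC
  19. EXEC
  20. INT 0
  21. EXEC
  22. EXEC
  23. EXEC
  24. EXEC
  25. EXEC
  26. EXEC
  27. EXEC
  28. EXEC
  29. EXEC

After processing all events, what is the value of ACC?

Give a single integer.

Event 1 (INT 0): INT 0 arrives: push (MAIN, PC=0), enter IRQ0 at PC=0 (depth now 1)
Event 2 (INT 0): INT 0 arrives: push (IRQ0, PC=0), enter IRQ0 at PC=0 (depth now 2)
Event 3 (EXEC): [IRQ0] PC=0: DEC 3 -> ACC=-3
Event 4 (EXEC): [IRQ0] PC=1: DEC 2 -> ACC=-5
Event 5 (EXEC): [IRQ0] PC=2: INC 4 -> ACC=-1
Event 6 (EXEC): [IRQ0] PC=3: IRET -> resume IRQ0 at PC=0 (depth now 1)
Event 7 (EXEC): [IRQ0] PC=0: DEC 3 -> ACC=-4
Event 8 (EXEC): [IRQ0] PC=1: DEC 2 -> ACC=-6
Event 9 (EXEC): [IRQ0] PC=2: INC 4 -> ACC=-2
Event 10 (EXEC): [IRQ0] PC=3: IRET -> resume MAIN at PC=0 (depth now 0)
Event 11 (EXEC): [MAIN] PC=0: INC 4 -> ACC=2
Event 12 (INT 0): INT 0 arrives: push (MAIN, PC=1), enter IRQ0 at PC=0 (depth now 1)
Event 13 (INT 0): INT 0 arrives: push (IRQ0, PC=0), enter IRQ0 at PC=0 (depth now 2)
Event 14 (EXEC): [IRQ0] PC=0: DEC 3 -> ACC=-1
Event 15 (EXEC): [IRQ0] PC=1: DEC 2 -> ACC=-3
Event 16 (EXEC): [IRQ0] PC=2: INC 4 -> ACC=1
Event 17 (EXEC): [IRQ0] PC=3: IRET -> resume IRQ0 at PC=0 (depth now 1)
Event 18 (EXEC): [IRQ0] PC=0: DEC 3 -> ACC=-2
Event 19 (EXEC): [IRQ0] PC=1: DEC 2 -> ACC=-4
Event 20 (INT 0): INT 0 arrives: push (IRQ0, PC=2), enter IRQ0 at PC=0 (depth now 2)
Event 21 (EXEC): [IRQ0] PC=0: DEC 3 -> ACC=-7
Event 22 (EXEC): [IRQ0] PC=1: DEC 2 -> ACC=-9
Event 23 (EXEC): [IRQ0] PC=2: INC 4 -> ACC=-5
Event 24 (EXEC): [IRQ0] PC=3: IRET -> resume IRQ0 at PC=2 (depth now 1)
Event 25 (EXEC): [IRQ0] PC=2: INC 4 -> ACC=-1
Event 26 (EXEC): [IRQ0] PC=3: IRET -> resume MAIN at PC=1 (depth now 0)
Event 27 (EXEC): [MAIN] PC=1: NOP
Event 28 (EXEC): [MAIN] PC=2: DEC 5 -> ACC=-6
Event 29 (EXEC): [MAIN] PC=3: HALT

Answer: -6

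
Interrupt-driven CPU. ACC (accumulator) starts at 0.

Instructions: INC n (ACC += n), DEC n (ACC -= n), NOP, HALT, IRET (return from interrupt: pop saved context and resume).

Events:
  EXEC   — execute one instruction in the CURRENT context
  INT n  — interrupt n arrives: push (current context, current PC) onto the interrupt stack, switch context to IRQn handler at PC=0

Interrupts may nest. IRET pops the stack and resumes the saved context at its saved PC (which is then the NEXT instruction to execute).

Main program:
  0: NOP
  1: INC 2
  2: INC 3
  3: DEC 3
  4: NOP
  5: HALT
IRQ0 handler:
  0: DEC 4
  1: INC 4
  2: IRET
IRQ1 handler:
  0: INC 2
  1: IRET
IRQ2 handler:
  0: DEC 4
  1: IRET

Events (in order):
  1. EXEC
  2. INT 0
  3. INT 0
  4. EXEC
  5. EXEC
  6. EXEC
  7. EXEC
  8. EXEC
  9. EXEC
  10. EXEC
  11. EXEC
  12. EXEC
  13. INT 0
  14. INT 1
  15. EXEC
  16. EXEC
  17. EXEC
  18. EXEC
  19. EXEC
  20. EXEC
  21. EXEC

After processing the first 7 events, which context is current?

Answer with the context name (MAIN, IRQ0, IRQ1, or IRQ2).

Event 1 (EXEC): [MAIN] PC=0: NOP
Event 2 (INT 0): INT 0 arrives: push (MAIN, PC=1), enter IRQ0 at PC=0 (depth now 1)
Event 3 (INT 0): INT 0 arrives: push (IRQ0, PC=0), enter IRQ0 at PC=0 (depth now 2)
Event 4 (EXEC): [IRQ0] PC=0: DEC 4 -> ACC=-4
Event 5 (EXEC): [IRQ0] PC=1: INC 4 -> ACC=0
Event 6 (EXEC): [IRQ0] PC=2: IRET -> resume IRQ0 at PC=0 (depth now 1)
Event 7 (EXEC): [IRQ0] PC=0: DEC 4 -> ACC=-4

Answer: IRQ0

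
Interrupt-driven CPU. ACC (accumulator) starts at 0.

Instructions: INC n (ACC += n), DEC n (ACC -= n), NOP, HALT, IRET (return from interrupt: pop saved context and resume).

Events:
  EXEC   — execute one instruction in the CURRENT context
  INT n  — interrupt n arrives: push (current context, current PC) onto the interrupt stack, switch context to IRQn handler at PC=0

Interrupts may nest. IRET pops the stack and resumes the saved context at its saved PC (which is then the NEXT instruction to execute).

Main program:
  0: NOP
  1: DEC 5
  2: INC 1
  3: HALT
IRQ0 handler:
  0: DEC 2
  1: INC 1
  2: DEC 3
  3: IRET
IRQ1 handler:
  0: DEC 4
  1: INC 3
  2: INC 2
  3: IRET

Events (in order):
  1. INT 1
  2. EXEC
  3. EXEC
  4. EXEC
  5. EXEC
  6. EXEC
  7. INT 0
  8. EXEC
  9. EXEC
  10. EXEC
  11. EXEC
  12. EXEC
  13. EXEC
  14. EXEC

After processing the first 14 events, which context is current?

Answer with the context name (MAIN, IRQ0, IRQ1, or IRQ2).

Event 1 (INT 1): INT 1 arrives: push (MAIN, PC=0), enter IRQ1 at PC=0 (depth now 1)
Event 2 (EXEC): [IRQ1] PC=0: DEC 4 -> ACC=-4
Event 3 (EXEC): [IRQ1] PC=1: INC 3 -> ACC=-1
Event 4 (EXEC): [IRQ1] PC=2: INC 2 -> ACC=1
Event 5 (EXEC): [IRQ1] PC=3: IRET -> resume MAIN at PC=0 (depth now 0)
Event 6 (EXEC): [MAIN] PC=0: NOP
Event 7 (INT 0): INT 0 arrives: push (MAIN, PC=1), enter IRQ0 at PC=0 (depth now 1)
Event 8 (EXEC): [IRQ0] PC=0: DEC 2 -> ACC=-1
Event 9 (EXEC): [IRQ0] PC=1: INC 1 -> ACC=0
Event 10 (EXEC): [IRQ0] PC=2: DEC 3 -> ACC=-3
Event 11 (EXEC): [IRQ0] PC=3: IRET -> resume MAIN at PC=1 (depth now 0)
Event 12 (EXEC): [MAIN] PC=1: DEC 5 -> ACC=-8
Event 13 (EXEC): [MAIN] PC=2: INC 1 -> ACC=-7
Event 14 (EXEC): [MAIN] PC=3: HALT

Answer: MAIN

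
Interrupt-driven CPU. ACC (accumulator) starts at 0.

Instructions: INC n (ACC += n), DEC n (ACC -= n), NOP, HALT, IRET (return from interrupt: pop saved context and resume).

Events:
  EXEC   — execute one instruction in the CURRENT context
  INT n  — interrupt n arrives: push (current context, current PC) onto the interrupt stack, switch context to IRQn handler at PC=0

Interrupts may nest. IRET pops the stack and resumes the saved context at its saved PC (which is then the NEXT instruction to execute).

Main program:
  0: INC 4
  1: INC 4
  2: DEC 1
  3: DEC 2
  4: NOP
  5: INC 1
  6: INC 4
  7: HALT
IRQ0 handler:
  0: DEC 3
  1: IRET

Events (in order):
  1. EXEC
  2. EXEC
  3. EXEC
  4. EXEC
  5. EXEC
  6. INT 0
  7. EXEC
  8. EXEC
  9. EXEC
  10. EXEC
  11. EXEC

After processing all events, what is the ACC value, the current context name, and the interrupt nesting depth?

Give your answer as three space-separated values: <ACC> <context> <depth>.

Event 1 (EXEC): [MAIN] PC=0: INC 4 -> ACC=4
Event 2 (EXEC): [MAIN] PC=1: INC 4 -> ACC=8
Event 3 (EXEC): [MAIN] PC=2: DEC 1 -> ACC=7
Event 4 (EXEC): [MAIN] PC=3: DEC 2 -> ACC=5
Event 5 (EXEC): [MAIN] PC=4: NOP
Event 6 (INT 0): INT 0 arrives: push (MAIN, PC=5), enter IRQ0 at PC=0 (depth now 1)
Event 7 (EXEC): [IRQ0] PC=0: DEC 3 -> ACC=2
Event 8 (EXEC): [IRQ0] PC=1: IRET -> resume MAIN at PC=5 (depth now 0)
Event 9 (EXEC): [MAIN] PC=5: INC 1 -> ACC=3
Event 10 (EXEC): [MAIN] PC=6: INC 4 -> ACC=7
Event 11 (EXEC): [MAIN] PC=7: HALT

Answer: 7 MAIN 0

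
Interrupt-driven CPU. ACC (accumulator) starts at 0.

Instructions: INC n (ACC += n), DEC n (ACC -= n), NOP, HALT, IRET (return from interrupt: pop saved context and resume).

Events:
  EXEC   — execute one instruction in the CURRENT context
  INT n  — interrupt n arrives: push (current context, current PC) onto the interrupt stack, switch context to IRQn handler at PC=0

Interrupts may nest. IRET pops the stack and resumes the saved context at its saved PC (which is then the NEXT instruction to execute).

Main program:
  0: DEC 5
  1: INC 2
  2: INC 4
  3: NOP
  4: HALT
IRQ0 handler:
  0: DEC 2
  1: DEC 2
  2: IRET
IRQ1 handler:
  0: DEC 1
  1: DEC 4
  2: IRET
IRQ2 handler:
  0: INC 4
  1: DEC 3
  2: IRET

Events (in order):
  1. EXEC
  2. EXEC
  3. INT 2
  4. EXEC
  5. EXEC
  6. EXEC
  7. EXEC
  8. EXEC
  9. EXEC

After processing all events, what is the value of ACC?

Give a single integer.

Event 1 (EXEC): [MAIN] PC=0: DEC 5 -> ACC=-5
Event 2 (EXEC): [MAIN] PC=1: INC 2 -> ACC=-3
Event 3 (INT 2): INT 2 arrives: push (MAIN, PC=2), enter IRQ2 at PC=0 (depth now 1)
Event 4 (EXEC): [IRQ2] PC=0: INC 4 -> ACC=1
Event 5 (EXEC): [IRQ2] PC=1: DEC 3 -> ACC=-2
Event 6 (EXEC): [IRQ2] PC=2: IRET -> resume MAIN at PC=2 (depth now 0)
Event 7 (EXEC): [MAIN] PC=2: INC 4 -> ACC=2
Event 8 (EXEC): [MAIN] PC=3: NOP
Event 9 (EXEC): [MAIN] PC=4: HALT

Answer: 2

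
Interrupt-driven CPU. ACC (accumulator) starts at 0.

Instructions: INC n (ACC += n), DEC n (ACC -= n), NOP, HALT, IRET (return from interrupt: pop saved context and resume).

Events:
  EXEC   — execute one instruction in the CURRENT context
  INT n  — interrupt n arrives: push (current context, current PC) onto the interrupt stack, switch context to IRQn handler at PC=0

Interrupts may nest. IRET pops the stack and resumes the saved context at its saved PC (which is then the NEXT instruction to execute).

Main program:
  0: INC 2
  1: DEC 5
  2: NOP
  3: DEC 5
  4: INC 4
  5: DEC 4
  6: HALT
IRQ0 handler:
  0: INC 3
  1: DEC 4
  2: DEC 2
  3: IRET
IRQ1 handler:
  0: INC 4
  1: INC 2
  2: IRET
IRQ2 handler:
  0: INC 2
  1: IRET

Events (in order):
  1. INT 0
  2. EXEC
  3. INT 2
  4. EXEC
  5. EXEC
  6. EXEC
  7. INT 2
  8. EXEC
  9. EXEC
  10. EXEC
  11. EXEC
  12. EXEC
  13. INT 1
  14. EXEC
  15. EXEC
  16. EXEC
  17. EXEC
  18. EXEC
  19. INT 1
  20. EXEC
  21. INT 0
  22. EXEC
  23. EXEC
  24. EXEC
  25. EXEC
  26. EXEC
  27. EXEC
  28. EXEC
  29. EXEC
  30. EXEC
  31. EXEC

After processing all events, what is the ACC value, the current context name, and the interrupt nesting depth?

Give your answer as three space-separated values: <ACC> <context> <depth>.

Event 1 (INT 0): INT 0 arrives: push (MAIN, PC=0), enter IRQ0 at PC=0 (depth now 1)
Event 2 (EXEC): [IRQ0] PC=0: INC 3 -> ACC=3
Event 3 (INT 2): INT 2 arrives: push (IRQ0, PC=1), enter IRQ2 at PC=0 (depth now 2)
Event 4 (EXEC): [IRQ2] PC=0: INC 2 -> ACC=5
Event 5 (EXEC): [IRQ2] PC=1: IRET -> resume IRQ0 at PC=1 (depth now 1)
Event 6 (EXEC): [IRQ0] PC=1: DEC 4 -> ACC=1
Event 7 (INT 2): INT 2 arrives: push (IRQ0, PC=2), enter IRQ2 at PC=0 (depth now 2)
Event 8 (EXEC): [IRQ2] PC=0: INC 2 -> ACC=3
Event 9 (EXEC): [IRQ2] PC=1: IRET -> resume IRQ0 at PC=2 (depth now 1)
Event 10 (EXEC): [IRQ0] PC=2: DEC 2 -> ACC=1
Event 11 (EXEC): [IRQ0] PC=3: IRET -> resume MAIN at PC=0 (depth now 0)
Event 12 (EXEC): [MAIN] PC=0: INC 2 -> ACC=3
Event 13 (INT 1): INT 1 arrives: push (MAIN, PC=1), enter IRQ1 at PC=0 (depth now 1)
Event 14 (EXEC): [IRQ1] PC=0: INC 4 -> ACC=7
Event 15 (EXEC): [IRQ1] PC=1: INC 2 -> ACC=9
Event 16 (EXEC): [IRQ1] PC=2: IRET -> resume MAIN at PC=1 (depth now 0)
Event 17 (EXEC): [MAIN] PC=1: DEC 5 -> ACC=4
Event 18 (EXEC): [MAIN] PC=2: NOP
Event 19 (INT 1): INT 1 arrives: push (MAIN, PC=3), enter IRQ1 at PC=0 (depth now 1)
Event 20 (EXEC): [IRQ1] PC=0: INC 4 -> ACC=8
Event 21 (INT 0): INT 0 arrives: push (IRQ1, PC=1), enter IRQ0 at PC=0 (depth now 2)
Event 22 (EXEC): [IRQ0] PC=0: INC 3 -> ACC=11
Event 23 (EXEC): [IRQ0] PC=1: DEC 4 -> ACC=7
Event 24 (EXEC): [IRQ0] PC=2: DEC 2 -> ACC=5
Event 25 (EXEC): [IRQ0] PC=3: IRET -> resume IRQ1 at PC=1 (depth now 1)
Event 26 (EXEC): [IRQ1] PC=1: INC 2 -> ACC=7
Event 27 (EXEC): [IRQ1] PC=2: IRET -> resume MAIN at PC=3 (depth now 0)
Event 28 (EXEC): [MAIN] PC=3: DEC 5 -> ACC=2
Event 29 (EXEC): [MAIN] PC=4: INC 4 -> ACC=6
Event 30 (EXEC): [MAIN] PC=5: DEC 4 -> ACC=2
Event 31 (EXEC): [MAIN] PC=6: HALT

Answer: 2 MAIN 0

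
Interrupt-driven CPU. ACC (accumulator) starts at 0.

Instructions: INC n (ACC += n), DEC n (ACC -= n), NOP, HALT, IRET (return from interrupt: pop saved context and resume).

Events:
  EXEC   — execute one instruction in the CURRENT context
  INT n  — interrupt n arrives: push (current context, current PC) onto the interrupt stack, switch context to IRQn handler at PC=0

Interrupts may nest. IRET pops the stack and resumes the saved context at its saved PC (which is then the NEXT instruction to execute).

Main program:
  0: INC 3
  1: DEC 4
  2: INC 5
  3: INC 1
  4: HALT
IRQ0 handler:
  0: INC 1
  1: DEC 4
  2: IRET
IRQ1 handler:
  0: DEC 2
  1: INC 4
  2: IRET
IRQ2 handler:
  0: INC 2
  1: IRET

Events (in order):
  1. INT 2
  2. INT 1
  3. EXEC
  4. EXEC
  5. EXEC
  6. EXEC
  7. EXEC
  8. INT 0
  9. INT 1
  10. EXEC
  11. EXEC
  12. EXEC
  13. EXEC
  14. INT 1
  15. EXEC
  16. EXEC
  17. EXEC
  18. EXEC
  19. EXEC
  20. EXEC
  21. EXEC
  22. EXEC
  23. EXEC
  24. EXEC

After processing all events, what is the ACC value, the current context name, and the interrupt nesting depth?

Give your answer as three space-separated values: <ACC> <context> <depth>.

Event 1 (INT 2): INT 2 arrives: push (MAIN, PC=0), enter IRQ2 at PC=0 (depth now 1)
Event 2 (INT 1): INT 1 arrives: push (IRQ2, PC=0), enter IRQ1 at PC=0 (depth now 2)
Event 3 (EXEC): [IRQ1] PC=0: DEC 2 -> ACC=-2
Event 4 (EXEC): [IRQ1] PC=1: INC 4 -> ACC=2
Event 5 (EXEC): [IRQ1] PC=2: IRET -> resume IRQ2 at PC=0 (depth now 1)
Event 6 (EXEC): [IRQ2] PC=0: INC 2 -> ACC=4
Event 7 (EXEC): [IRQ2] PC=1: IRET -> resume MAIN at PC=0 (depth now 0)
Event 8 (INT 0): INT 0 arrives: push (MAIN, PC=0), enter IRQ0 at PC=0 (depth now 1)
Event 9 (INT 1): INT 1 arrives: push (IRQ0, PC=0), enter IRQ1 at PC=0 (depth now 2)
Event 10 (EXEC): [IRQ1] PC=0: DEC 2 -> ACC=2
Event 11 (EXEC): [IRQ1] PC=1: INC 4 -> ACC=6
Event 12 (EXEC): [IRQ1] PC=2: IRET -> resume IRQ0 at PC=0 (depth now 1)
Event 13 (EXEC): [IRQ0] PC=0: INC 1 -> ACC=7
Event 14 (INT 1): INT 1 arrives: push (IRQ0, PC=1), enter IRQ1 at PC=0 (depth now 2)
Event 15 (EXEC): [IRQ1] PC=0: DEC 2 -> ACC=5
Event 16 (EXEC): [IRQ1] PC=1: INC 4 -> ACC=9
Event 17 (EXEC): [IRQ1] PC=2: IRET -> resume IRQ0 at PC=1 (depth now 1)
Event 18 (EXEC): [IRQ0] PC=1: DEC 4 -> ACC=5
Event 19 (EXEC): [IRQ0] PC=2: IRET -> resume MAIN at PC=0 (depth now 0)
Event 20 (EXEC): [MAIN] PC=0: INC 3 -> ACC=8
Event 21 (EXEC): [MAIN] PC=1: DEC 4 -> ACC=4
Event 22 (EXEC): [MAIN] PC=2: INC 5 -> ACC=9
Event 23 (EXEC): [MAIN] PC=3: INC 1 -> ACC=10
Event 24 (EXEC): [MAIN] PC=4: HALT

Answer: 10 MAIN 0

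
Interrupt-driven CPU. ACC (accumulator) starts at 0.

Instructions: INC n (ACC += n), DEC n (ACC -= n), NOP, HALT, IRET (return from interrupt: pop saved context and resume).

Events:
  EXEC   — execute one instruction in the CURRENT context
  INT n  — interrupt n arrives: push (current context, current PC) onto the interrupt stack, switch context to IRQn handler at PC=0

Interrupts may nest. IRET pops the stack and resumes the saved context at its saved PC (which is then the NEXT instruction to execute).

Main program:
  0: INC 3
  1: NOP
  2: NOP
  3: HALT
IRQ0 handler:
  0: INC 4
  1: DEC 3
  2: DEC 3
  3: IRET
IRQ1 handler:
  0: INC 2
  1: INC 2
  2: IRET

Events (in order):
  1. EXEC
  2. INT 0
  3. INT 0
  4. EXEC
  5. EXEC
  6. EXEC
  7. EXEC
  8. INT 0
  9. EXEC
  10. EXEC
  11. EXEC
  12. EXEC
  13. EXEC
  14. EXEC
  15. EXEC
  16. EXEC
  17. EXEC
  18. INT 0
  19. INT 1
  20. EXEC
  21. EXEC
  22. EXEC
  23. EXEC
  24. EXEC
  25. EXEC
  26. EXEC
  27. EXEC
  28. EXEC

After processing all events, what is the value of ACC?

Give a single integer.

Answer: -1

Derivation:
Event 1 (EXEC): [MAIN] PC=0: INC 3 -> ACC=3
Event 2 (INT 0): INT 0 arrives: push (MAIN, PC=1), enter IRQ0 at PC=0 (depth now 1)
Event 3 (INT 0): INT 0 arrives: push (IRQ0, PC=0), enter IRQ0 at PC=0 (depth now 2)
Event 4 (EXEC): [IRQ0] PC=0: INC 4 -> ACC=7
Event 5 (EXEC): [IRQ0] PC=1: DEC 3 -> ACC=4
Event 6 (EXEC): [IRQ0] PC=2: DEC 3 -> ACC=1
Event 7 (EXEC): [IRQ0] PC=3: IRET -> resume IRQ0 at PC=0 (depth now 1)
Event 8 (INT 0): INT 0 arrives: push (IRQ0, PC=0), enter IRQ0 at PC=0 (depth now 2)
Event 9 (EXEC): [IRQ0] PC=0: INC 4 -> ACC=5
Event 10 (EXEC): [IRQ0] PC=1: DEC 3 -> ACC=2
Event 11 (EXEC): [IRQ0] PC=2: DEC 3 -> ACC=-1
Event 12 (EXEC): [IRQ0] PC=3: IRET -> resume IRQ0 at PC=0 (depth now 1)
Event 13 (EXEC): [IRQ0] PC=0: INC 4 -> ACC=3
Event 14 (EXEC): [IRQ0] PC=1: DEC 3 -> ACC=0
Event 15 (EXEC): [IRQ0] PC=2: DEC 3 -> ACC=-3
Event 16 (EXEC): [IRQ0] PC=3: IRET -> resume MAIN at PC=1 (depth now 0)
Event 17 (EXEC): [MAIN] PC=1: NOP
Event 18 (INT 0): INT 0 arrives: push (MAIN, PC=2), enter IRQ0 at PC=0 (depth now 1)
Event 19 (INT 1): INT 1 arrives: push (IRQ0, PC=0), enter IRQ1 at PC=0 (depth now 2)
Event 20 (EXEC): [IRQ1] PC=0: INC 2 -> ACC=-1
Event 21 (EXEC): [IRQ1] PC=1: INC 2 -> ACC=1
Event 22 (EXEC): [IRQ1] PC=2: IRET -> resume IRQ0 at PC=0 (depth now 1)
Event 23 (EXEC): [IRQ0] PC=0: INC 4 -> ACC=5
Event 24 (EXEC): [IRQ0] PC=1: DEC 3 -> ACC=2
Event 25 (EXEC): [IRQ0] PC=2: DEC 3 -> ACC=-1
Event 26 (EXEC): [IRQ0] PC=3: IRET -> resume MAIN at PC=2 (depth now 0)
Event 27 (EXEC): [MAIN] PC=2: NOP
Event 28 (EXEC): [MAIN] PC=3: HALT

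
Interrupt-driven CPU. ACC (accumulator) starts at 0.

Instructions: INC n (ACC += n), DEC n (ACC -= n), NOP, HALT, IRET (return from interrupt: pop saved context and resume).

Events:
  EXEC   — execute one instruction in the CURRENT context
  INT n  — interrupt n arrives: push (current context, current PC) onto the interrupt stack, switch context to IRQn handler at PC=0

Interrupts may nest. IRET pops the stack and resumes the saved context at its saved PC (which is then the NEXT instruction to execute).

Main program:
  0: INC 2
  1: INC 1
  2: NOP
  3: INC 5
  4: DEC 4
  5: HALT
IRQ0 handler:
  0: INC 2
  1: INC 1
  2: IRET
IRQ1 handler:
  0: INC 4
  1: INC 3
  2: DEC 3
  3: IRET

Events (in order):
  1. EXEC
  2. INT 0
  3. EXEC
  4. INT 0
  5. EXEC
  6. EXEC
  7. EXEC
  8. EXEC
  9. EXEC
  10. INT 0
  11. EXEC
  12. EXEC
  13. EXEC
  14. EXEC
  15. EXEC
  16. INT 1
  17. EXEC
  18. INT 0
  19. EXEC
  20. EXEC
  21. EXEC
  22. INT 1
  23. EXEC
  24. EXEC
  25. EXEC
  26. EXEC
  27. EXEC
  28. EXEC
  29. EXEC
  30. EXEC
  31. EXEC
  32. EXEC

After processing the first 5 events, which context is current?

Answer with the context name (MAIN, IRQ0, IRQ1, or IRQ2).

Event 1 (EXEC): [MAIN] PC=0: INC 2 -> ACC=2
Event 2 (INT 0): INT 0 arrives: push (MAIN, PC=1), enter IRQ0 at PC=0 (depth now 1)
Event 3 (EXEC): [IRQ0] PC=0: INC 2 -> ACC=4
Event 4 (INT 0): INT 0 arrives: push (IRQ0, PC=1), enter IRQ0 at PC=0 (depth now 2)
Event 5 (EXEC): [IRQ0] PC=0: INC 2 -> ACC=6

Answer: IRQ0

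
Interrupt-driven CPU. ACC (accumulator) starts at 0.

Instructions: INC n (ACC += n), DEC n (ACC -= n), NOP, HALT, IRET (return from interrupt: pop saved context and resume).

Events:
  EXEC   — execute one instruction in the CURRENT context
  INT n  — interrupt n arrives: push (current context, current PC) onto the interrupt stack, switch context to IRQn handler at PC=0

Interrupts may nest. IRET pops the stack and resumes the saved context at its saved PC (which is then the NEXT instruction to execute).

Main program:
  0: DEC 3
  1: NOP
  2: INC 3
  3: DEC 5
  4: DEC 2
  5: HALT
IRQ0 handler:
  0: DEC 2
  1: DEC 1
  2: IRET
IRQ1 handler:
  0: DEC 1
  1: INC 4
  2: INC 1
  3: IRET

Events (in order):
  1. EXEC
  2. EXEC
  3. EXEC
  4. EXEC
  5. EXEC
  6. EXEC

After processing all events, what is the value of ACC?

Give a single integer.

Answer: -7

Derivation:
Event 1 (EXEC): [MAIN] PC=0: DEC 3 -> ACC=-3
Event 2 (EXEC): [MAIN] PC=1: NOP
Event 3 (EXEC): [MAIN] PC=2: INC 3 -> ACC=0
Event 4 (EXEC): [MAIN] PC=3: DEC 5 -> ACC=-5
Event 5 (EXEC): [MAIN] PC=4: DEC 2 -> ACC=-7
Event 6 (EXEC): [MAIN] PC=5: HALT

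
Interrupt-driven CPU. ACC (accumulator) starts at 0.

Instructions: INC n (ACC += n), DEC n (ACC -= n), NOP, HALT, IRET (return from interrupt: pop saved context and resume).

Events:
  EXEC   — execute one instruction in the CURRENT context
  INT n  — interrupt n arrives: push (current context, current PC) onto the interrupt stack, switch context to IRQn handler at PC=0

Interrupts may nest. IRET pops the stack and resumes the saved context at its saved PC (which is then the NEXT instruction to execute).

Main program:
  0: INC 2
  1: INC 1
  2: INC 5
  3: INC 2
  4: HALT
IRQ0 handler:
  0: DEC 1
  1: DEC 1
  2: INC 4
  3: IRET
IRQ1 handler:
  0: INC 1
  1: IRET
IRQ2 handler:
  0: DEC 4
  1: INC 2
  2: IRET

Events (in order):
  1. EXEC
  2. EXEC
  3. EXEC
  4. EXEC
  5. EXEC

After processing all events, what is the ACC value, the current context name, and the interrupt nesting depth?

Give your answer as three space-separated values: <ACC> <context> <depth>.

Answer: 10 MAIN 0

Derivation:
Event 1 (EXEC): [MAIN] PC=0: INC 2 -> ACC=2
Event 2 (EXEC): [MAIN] PC=1: INC 1 -> ACC=3
Event 3 (EXEC): [MAIN] PC=2: INC 5 -> ACC=8
Event 4 (EXEC): [MAIN] PC=3: INC 2 -> ACC=10
Event 5 (EXEC): [MAIN] PC=4: HALT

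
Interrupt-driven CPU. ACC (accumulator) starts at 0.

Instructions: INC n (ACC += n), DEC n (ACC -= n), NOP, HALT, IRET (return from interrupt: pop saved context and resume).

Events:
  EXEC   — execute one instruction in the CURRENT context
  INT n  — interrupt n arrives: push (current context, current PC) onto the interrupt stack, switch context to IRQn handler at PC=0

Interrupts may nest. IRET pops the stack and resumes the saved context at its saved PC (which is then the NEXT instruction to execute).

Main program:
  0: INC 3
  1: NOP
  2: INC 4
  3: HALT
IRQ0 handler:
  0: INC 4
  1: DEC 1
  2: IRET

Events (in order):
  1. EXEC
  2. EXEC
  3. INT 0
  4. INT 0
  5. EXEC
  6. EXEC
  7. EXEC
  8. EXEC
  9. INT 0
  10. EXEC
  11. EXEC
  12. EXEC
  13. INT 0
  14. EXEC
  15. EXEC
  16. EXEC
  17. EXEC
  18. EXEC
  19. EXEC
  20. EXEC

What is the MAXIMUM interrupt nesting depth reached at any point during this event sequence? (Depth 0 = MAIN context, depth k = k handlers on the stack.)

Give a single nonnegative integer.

Answer: 2

Derivation:
Event 1 (EXEC): [MAIN] PC=0: INC 3 -> ACC=3 [depth=0]
Event 2 (EXEC): [MAIN] PC=1: NOP [depth=0]
Event 3 (INT 0): INT 0 arrives: push (MAIN, PC=2), enter IRQ0 at PC=0 (depth now 1) [depth=1]
Event 4 (INT 0): INT 0 arrives: push (IRQ0, PC=0), enter IRQ0 at PC=0 (depth now 2) [depth=2]
Event 5 (EXEC): [IRQ0] PC=0: INC 4 -> ACC=7 [depth=2]
Event 6 (EXEC): [IRQ0] PC=1: DEC 1 -> ACC=6 [depth=2]
Event 7 (EXEC): [IRQ0] PC=2: IRET -> resume IRQ0 at PC=0 (depth now 1) [depth=1]
Event 8 (EXEC): [IRQ0] PC=0: INC 4 -> ACC=10 [depth=1]
Event 9 (INT 0): INT 0 arrives: push (IRQ0, PC=1), enter IRQ0 at PC=0 (depth now 2) [depth=2]
Event 10 (EXEC): [IRQ0] PC=0: INC 4 -> ACC=14 [depth=2]
Event 11 (EXEC): [IRQ0] PC=1: DEC 1 -> ACC=13 [depth=2]
Event 12 (EXEC): [IRQ0] PC=2: IRET -> resume IRQ0 at PC=1 (depth now 1) [depth=1]
Event 13 (INT 0): INT 0 arrives: push (IRQ0, PC=1), enter IRQ0 at PC=0 (depth now 2) [depth=2]
Event 14 (EXEC): [IRQ0] PC=0: INC 4 -> ACC=17 [depth=2]
Event 15 (EXEC): [IRQ0] PC=1: DEC 1 -> ACC=16 [depth=2]
Event 16 (EXEC): [IRQ0] PC=2: IRET -> resume IRQ0 at PC=1 (depth now 1) [depth=1]
Event 17 (EXEC): [IRQ0] PC=1: DEC 1 -> ACC=15 [depth=1]
Event 18 (EXEC): [IRQ0] PC=2: IRET -> resume MAIN at PC=2 (depth now 0) [depth=0]
Event 19 (EXEC): [MAIN] PC=2: INC 4 -> ACC=19 [depth=0]
Event 20 (EXEC): [MAIN] PC=3: HALT [depth=0]
Max depth observed: 2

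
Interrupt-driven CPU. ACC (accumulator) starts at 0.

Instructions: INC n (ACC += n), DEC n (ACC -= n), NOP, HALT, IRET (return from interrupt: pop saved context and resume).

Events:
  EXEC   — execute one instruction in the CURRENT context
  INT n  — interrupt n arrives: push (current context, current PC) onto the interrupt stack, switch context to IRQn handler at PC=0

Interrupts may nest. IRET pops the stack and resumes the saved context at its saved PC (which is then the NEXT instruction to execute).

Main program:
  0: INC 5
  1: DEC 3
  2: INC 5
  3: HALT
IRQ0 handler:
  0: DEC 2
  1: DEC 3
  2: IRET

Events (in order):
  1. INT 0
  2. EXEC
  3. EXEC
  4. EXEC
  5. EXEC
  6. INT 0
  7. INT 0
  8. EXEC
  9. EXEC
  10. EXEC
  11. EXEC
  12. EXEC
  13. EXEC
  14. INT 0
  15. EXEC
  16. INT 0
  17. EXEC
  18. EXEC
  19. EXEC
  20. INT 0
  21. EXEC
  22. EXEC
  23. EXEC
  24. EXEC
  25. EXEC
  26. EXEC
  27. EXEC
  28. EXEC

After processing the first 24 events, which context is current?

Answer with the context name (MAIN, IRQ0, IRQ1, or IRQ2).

Answer: IRQ0

Derivation:
Event 1 (INT 0): INT 0 arrives: push (MAIN, PC=0), enter IRQ0 at PC=0 (depth now 1)
Event 2 (EXEC): [IRQ0] PC=0: DEC 2 -> ACC=-2
Event 3 (EXEC): [IRQ0] PC=1: DEC 3 -> ACC=-5
Event 4 (EXEC): [IRQ0] PC=2: IRET -> resume MAIN at PC=0 (depth now 0)
Event 5 (EXEC): [MAIN] PC=0: INC 5 -> ACC=0
Event 6 (INT 0): INT 0 arrives: push (MAIN, PC=1), enter IRQ0 at PC=0 (depth now 1)
Event 7 (INT 0): INT 0 arrives: push (IRQ0, PC=0), enter IRQ0 at PC=0 (depth now 2)
Event 8 (EXEC): [IRQ0] PC=0: DEC 2 -> ACC=-2
Event 9 (EXEC): [IRQ0] PC=1: DEC 3 -> ACC=-5
Event 10 (EXEC): [IRQ0] PC=2: IRET -> resume IRQ0 at PC=0 (depth now 1)
Event 11 (EXEC): [IRQ0] PC=0: DEC 2 -> ACC=-7
Event 12 (EXEC): [IRQ0] PC=1: DEC 3 -> ACC=-10
Event 13 (EXEC): [IRQ0] PC=2: IRET -> resume MAIN at PC=1 (depth now 0)
Event 14 (INT 0): INT 0 arrives: push (MAIN, PC=1), enter IRQ0 at PC=0 (depth now 1)
Event 15 (EXEC): [IRQ0] PC=0: DEC 2 -> ACC=-12
Event 16 (INT 0): INT 0 arrives: push (IRQ0, PC=1), enter IRQ0 at PC=0 (depth now 2)
Event 17 (EXEC): [IRQ0] PC=0: DEC 2 -> ACC=-14
Event 18 (EXEC): [IRQ0] PC=1: DEC 3 -> ACC=-17
Event 19 (EXEC): [IRQ0] PC=2: IRET -> resume IRQ0 at PC=1 (depth now 1)
Event 20 (INT 0): INT 0 arrives: push (IRQ0, PC=1), enter IRQ0 at PC=0 (depth now 2)
Event 21 (EXEC): [IRQ0] PC=0: DEC 2 -> ACC=-19
Event 22 (EXEC): [IRQ0] PC=1: DEC 3 -> ACC=-22
Event 23 (EXEC): [IRQ0] PC=2: IRET -> resume IRQ0 at PC=1 (depth now 1)
Event 24 (EXEC): [IRQ0] PC=1: DEC 3 -> ACC=-25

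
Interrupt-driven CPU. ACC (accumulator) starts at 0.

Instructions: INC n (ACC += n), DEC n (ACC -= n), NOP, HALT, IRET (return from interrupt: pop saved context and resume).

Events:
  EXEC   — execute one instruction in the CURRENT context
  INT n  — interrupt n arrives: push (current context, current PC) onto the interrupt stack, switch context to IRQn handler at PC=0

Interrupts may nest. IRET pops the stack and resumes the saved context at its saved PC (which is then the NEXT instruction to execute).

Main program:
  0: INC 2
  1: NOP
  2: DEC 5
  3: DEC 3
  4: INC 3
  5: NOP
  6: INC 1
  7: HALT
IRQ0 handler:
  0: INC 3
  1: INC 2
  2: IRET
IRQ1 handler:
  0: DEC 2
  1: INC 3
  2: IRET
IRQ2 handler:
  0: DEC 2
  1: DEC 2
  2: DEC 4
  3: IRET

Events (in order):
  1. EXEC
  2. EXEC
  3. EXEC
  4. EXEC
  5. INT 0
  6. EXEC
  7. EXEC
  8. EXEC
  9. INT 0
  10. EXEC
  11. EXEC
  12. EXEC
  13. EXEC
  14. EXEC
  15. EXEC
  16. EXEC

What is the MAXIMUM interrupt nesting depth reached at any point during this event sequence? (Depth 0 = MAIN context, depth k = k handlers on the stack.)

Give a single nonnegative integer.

Answer: 1

Derivation:
Event 1 (EXEC): [MAIN] PC=0: INC 2 -> ACC=2 [depth=0]
Event 2 (EXEC): [MAIN] PC=1: NOP [depth=0]
Event 3 (EXEC): [MAIN] PC=2: DEC 5 -> ACC=-3 [depth=0]
Event 4 (EXEC): [MAIN] PC=3: DEC 3 -> ACC=-6 [depth=0]
Event 5 (INT 0): INT 0 arrives: push (MAIN, PC=4), enter IRQ0 at PC=0 (depth now 1) [depth=1]
Event 6 (EXEC): [IRQ0] PC=0: INC 3 -> ACC=-3 [depth=1]
Event 7 (EXEC): [IRQ0] PC=1: INC 2 -> ACC=-1 [depth=1]
Event 8 (EXEC): [IRQ0] PC=2: IRET -> resume MAIN at PC=4 (depth now 0) [depth=0]
Event 9 (INT 0): INT 0 arrives: push (MAIN, PC=4), enter IRQ0 at PC=0 (depth now 1) [depth=1]
Event 10 (EXEC): [IRQ0] PC=0: INC 3 -> ACC=2 [depth=1]
Event 11 (EXEC): [IRQ0] PC=1: INC 2 -> ACC=4 [depth=1]
Event 12 (EXEC): [IRQ0] PC=2: IRET -> resume MAIN at PC=4 (depth now 0) [depth=0]
Event 13 (EXEC): [MAIN] PC=4: INC 3 -> ACC=7 [depth=0]
Event 14 (EXEC): [MAIN] PC=5: NOP [depth=0]
Event 15 (EXEC): [MAIN] PC=6: INC 1 -> ACC=8 [depth=0]
Event 16 (EXEC): [MAIN] PC=7: HALT [depth=0]
Max depth observed: 1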